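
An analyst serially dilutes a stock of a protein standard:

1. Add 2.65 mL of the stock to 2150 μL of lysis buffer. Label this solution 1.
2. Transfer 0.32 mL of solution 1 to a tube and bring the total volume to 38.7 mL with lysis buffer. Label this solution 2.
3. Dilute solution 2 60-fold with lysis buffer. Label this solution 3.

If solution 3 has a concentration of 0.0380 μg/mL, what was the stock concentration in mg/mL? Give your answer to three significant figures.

Step 1: 2.65 mL + 2150 μL = 4.8 mL total → factor 4.8/2.65 = 1.8113
Step 2: 0.32 mL brought to 38.7 mL → factor 38.7/0.32 = 120.94
Step 3: 60-fold → factor 60
Overall dilution factor = 1.8113 × 120.94 × 60 = 13143
Stock = 0.0380 μg/mL × 13143 = 499.4 μg/mL = 0.499 mg/mL

0.499 mg/mL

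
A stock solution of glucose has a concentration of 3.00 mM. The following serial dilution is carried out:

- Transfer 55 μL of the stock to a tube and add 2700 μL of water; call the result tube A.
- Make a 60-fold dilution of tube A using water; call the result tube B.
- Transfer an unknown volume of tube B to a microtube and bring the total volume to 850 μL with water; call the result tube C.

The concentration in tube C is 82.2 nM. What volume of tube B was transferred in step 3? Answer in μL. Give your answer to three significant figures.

Step 1: 55 μL + 2700 μL = 2755 μL total → factor 2755/55 = 50.091
Step 2: 60-fold → factor 60
Step 3: v brought to 850 μL → factor = 850 μL/v
Product of known-step factors = 3005.5
Overall factor = 3.00 mM / (82.2 nM) = 36496
Step-3 factor = 36496 / 3005.5 = 12.143
v = 850 μL / 12.143 = 70.0 μL

70.0 μL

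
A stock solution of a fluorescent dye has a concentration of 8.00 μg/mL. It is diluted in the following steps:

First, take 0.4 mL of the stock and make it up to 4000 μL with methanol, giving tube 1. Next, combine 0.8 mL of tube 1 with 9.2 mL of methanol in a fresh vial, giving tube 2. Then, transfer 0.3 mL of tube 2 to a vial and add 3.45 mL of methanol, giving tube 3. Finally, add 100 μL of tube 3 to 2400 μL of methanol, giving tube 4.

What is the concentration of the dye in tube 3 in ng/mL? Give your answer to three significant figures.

Step 1: 0.4 mL brought to 4000 μL → factor 4/0.4 = 10
Step 2: 0.8 mL + 9.2 mL = 10 mL total → factor 10/0.8 = 12.5
Step 3: 0.3 mL + 3.45 mL = 3.75 mL total → factor 3.75/0.3 = 12.5
Dilution factor through tube 3 = 10 × 12.5 × 12.5 = 1562.5
[tube 3] = 8.00 μg/mL / 1562.5 = 0.005120 μg/mL = 5.12 ng/mL

5.12 ng/mL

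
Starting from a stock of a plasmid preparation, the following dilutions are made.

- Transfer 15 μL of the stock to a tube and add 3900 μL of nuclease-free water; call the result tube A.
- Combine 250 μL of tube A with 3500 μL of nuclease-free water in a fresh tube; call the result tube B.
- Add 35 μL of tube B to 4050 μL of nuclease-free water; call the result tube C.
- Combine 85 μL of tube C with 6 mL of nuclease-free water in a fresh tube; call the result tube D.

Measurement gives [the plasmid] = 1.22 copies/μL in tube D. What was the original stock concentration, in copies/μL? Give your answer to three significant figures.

3.99 × 10^7 copies/μL

Step 1: 15 μL + 3900 μL = 3915 μL total → factor 3915/15 = 261
Step 2: 250 μL + 3500 μL = 3750 μL total → factor 3750/250 = 15
Step 3: 35 μL + 4050 μL = 4085 μL total → factor 4085/35 = 116.71
Step 4: 85 μL + 6 mL = 6085 μL total → factor 6085/85 = 71.588
Overall dilution factor = 261 × 15 × 116.71 × 71.588 = 3.2711 × 10^7
Stock = 1.22 copies/μL × 3.2711 × 10^7 = 3.99 × 10^7 copies/μL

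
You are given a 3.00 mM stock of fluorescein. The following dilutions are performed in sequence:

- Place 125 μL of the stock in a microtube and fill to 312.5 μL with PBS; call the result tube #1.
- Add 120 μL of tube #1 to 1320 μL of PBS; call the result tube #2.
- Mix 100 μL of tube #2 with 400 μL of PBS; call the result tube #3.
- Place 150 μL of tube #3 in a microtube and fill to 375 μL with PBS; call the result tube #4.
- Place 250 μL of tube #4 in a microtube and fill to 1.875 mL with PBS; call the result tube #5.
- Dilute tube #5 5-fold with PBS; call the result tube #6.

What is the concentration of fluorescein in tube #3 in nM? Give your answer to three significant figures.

Step 1: 125 μL brought to 312.5 μL → factor 312.5/125 = 2.5
Step 2: 120 μL + 1320 μL = 1440 μL total → factor 1440/120 = 12
Step 3: 100 μL + 400 μL = 500 μL total → factor 500/100 = 5
Dilution factor through tube #3 = 2.5 × 12 × 5 = 150
[tube #3] = 3.00 mM / 150 = 0.02000 mM = 2.00 × 10^4 nM

2.00 × 10^4 nM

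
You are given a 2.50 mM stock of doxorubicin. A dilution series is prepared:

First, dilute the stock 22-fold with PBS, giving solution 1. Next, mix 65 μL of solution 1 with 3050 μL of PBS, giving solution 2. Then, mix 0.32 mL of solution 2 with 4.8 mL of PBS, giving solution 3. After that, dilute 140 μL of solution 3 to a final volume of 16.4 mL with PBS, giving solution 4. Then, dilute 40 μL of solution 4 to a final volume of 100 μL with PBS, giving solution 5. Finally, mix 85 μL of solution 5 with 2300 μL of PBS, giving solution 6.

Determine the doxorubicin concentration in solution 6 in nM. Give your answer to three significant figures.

Step 1: 22-fold → factor 22
Step 2: 65 μL + 3050 μL = 3115 μL total → factor 3115/65 = 47.923
Step 3: 0.32 mL + 4.8 mL = 5.12 mL total → factor 5.12/0.32 = 16
Step 4: 140 μL brought to 16.4 mL → factor 16400/140 = 117.14
Step 5: 40 μL brought to 100 μL → factor 100/40 = 2.5
Step 6: 85 μL + 2300 μL = 2385 μL total → factor 2385/85 = 28.059
Overall dilution factor = 22 × 47.923 × 16 × 117.14 × 2.5 × 28.059 = 1.3862 × 10^8
Final = 2.50 mM / 1.3862 × 10^8 = 1.804 × 10^-8 mM = 0.0180 nM

0.0180 nM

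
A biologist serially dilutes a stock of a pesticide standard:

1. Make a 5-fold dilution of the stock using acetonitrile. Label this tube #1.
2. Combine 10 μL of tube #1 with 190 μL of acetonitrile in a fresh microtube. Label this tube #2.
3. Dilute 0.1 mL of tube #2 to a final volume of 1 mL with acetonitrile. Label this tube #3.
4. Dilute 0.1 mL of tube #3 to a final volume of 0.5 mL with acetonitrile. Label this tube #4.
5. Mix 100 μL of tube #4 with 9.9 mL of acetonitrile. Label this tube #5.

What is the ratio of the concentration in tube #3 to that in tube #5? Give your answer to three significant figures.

500

Step 1: 5-fold → factor 5
Step 2: 10 μL + 190 μL = 200 μL total → factor 200/10 = 20
Step 3: 0.1 mL brought to 1 mL → factor 1/0.1 = 10
Step 4: 0.1 mL brought to 0.5 mL → factor 0.5/0.1 = 5
Step 5: 100 μL + 9.9 mL = 10000 μL total → factor 10000/100 = 100
Dilution factor to tube #3 = 1000; to tube #5 = 5 × 10^5
[tube #3]/[tube #5] = (factor to tube #5)/(factor to tube #3) = 5 × 10^5/1000 = 500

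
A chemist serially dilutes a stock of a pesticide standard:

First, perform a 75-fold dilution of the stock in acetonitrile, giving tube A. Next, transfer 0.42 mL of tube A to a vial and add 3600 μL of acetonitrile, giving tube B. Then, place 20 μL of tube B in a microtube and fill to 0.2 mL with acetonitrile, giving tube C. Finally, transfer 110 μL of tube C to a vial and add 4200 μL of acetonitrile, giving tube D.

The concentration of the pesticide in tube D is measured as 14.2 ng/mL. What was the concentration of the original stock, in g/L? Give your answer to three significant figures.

Step 1: 75-fold → factor 75
Step 2: 0.42 mL + 3600 μL = 4.02 mL total → factor 4.02/0.42 = 9.5714
Step 3: 20 μL brought to 0.2 mL → factor 200/20 = 10
Step 4: 110 μL + 4200 μL = 4310 μL total → factor 4310/110 = 39.182
Overall dilution factor = 75 × 9.5714 × 10 × 39.182 = 2.8127 × 10^5
Stock = 14.2 ng/mL × 2.8127 × 10^5 = 3.994 × 10^6 ng/mL = 3.99 g/L

3.99 g/L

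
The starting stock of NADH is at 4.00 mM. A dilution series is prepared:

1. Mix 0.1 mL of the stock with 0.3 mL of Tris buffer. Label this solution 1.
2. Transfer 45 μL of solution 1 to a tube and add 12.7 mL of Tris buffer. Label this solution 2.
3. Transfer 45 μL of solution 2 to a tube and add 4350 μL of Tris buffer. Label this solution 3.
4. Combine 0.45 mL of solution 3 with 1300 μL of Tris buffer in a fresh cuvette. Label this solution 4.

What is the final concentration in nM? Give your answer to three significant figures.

9.30 nM

Step 1: 0.1 mL + 0.3 mL = 0.4 mL total → factor 0.4/0.1 = 4
Step 2: 45 μL + 12.7 mL = 12745 μL total → factor 12745/45 = 283.22
Step 3: 45 μL + 4350 μL = 4395 μL total → factor 4395/45 = 97.667
Step 4: 0.45 mL + 1300 μL = 1.75 mL total → factor 1.75/0.45 = 3.8889
Overall dilution factor = 4 × 283.22 × 97.667 × 3.8889 = 4.3029 × 10^5
Final = 4.00 mM / 4.3029 × 10^5 = 9.296 × 10^-6 mM = 9.30 nM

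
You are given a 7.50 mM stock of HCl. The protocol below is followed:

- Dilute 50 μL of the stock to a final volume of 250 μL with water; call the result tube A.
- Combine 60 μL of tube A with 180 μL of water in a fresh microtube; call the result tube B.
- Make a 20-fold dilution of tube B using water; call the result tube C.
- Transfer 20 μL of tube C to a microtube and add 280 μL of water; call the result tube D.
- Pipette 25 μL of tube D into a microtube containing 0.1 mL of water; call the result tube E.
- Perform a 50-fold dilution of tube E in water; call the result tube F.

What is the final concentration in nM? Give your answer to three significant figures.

5.00 nM

Step 1: 50 μL brought to 250 μL → factor 250/50 = 5
Step 2: 60 μL + 180 μL = 240 μL total → factor 240/60 = 4
Step 3: 20-fold → factor 20
Step 4: 20 μL + 280 μL = 300 μL total → factor 300/20 = 15
Step 5: 25 μL + 0.1 mL = 125 μL total → factor 125/25 = 5
Step 6: 50-fold → factor 50
Overall dilution factor = 5 × 4 × 20 × 15 × 5 × 50 = 1.5 × 10^6
Final = 7.50 mM / 1.5 × 10^6 = 5.000 × 10^-6 mM = 5.00 nM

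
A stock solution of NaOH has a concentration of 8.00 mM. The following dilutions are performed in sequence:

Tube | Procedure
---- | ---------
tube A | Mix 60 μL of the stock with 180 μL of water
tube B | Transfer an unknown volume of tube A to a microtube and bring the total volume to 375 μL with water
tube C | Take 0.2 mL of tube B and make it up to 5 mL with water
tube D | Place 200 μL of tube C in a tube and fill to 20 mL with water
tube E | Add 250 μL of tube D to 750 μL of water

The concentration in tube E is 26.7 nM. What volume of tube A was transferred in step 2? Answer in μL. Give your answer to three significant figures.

50.1 μL

Step 1: 60 μL + 180 μL = 240 μL total → factor 240/60 = 4
Step 2: v brought to 375 μL → factor = 375 μL/v
Step 3: 0.2 mL brought to 5 mL → factor 5/0.2 = 25
Step 4: 200 μL brought to 20 mL → factor 20000/200 = 100
Step 5: 250 μL + 750 μL = 1000 μL total → factor 1000/250 = 4
Product of known-step factors = 40000
Overall factor = 8.00 mM / (26.7 nM) = 2.9963 × 10^5
Step-2 factor = 2.9963 × 10^5 / 40000 = 7.4906
v = 375 μL / 7.4906 = 50.1 μL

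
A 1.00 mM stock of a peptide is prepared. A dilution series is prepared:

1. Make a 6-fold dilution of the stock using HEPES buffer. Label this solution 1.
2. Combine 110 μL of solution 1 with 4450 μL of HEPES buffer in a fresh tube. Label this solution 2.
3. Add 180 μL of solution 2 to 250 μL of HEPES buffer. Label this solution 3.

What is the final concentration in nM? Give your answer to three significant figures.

Step 1: 6-fold → factor 6
Step 2: 110 μL + 4450 μL = 4560 μL total → factor 4560/110 = 41.455
Step 3: 180 μL + 250 μL = 430 μL total → factor 430/180 = 2.3889
Overall dilution factor = 6 × 41.455 × 2.3889 = 594.18
Final = 1.00 mM / 594.18 = 0.001683 mM = 1.68 × 10^3 nM

1.68 × 10^3 nM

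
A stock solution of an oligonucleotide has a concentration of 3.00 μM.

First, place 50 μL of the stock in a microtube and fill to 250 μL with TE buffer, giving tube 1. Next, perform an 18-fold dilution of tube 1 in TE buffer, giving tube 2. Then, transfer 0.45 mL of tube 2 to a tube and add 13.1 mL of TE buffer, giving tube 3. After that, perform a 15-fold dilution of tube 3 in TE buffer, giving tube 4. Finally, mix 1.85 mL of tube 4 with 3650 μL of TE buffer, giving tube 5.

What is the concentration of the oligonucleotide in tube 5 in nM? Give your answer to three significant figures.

0.0248 nM

Step 1: 50 μL brought to 250 μL → factor 250/50 = 5
Step 2: 18-fold → factor 18
Step 3: 0.45 mL + 13.1 mL = 13.55 mL total → factor 13.55/0.45 = 30.111
Step 4: 15-fold → factor 15
Step 5: 1.85 mL + 3650 μL = 5.5 mL total → factor 5.5/1.85 = 2.973
Overall dilution factor = 5 × 18 × 30.111 × 15 × 2.973 = 1.2085 × 10^5
Final = 3.00 μM / 1.2085 × 10^5 = 2.482 × 10^-5 μM = 0.0248 nM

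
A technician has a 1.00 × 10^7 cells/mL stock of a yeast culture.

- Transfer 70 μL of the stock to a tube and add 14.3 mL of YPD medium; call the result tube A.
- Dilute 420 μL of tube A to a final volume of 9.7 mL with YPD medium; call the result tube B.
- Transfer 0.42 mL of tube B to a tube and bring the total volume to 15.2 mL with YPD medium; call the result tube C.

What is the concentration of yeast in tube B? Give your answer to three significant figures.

2.11 × 10^3 cells/mL

Step 1: 70 μL + 14.3 mL = 14370 μL total → factor 14370/70 = 205.29
Step 2: 420 μL brought to 9.7 mL → factor 9700/420 = 23.095
Dilution factor through tube B = 205.29 × 23.095 = 4741.1
[tube B] = 1.00 × 10^7 cells/mL / 4741.1 = 2.11 × 10^3 cells/mL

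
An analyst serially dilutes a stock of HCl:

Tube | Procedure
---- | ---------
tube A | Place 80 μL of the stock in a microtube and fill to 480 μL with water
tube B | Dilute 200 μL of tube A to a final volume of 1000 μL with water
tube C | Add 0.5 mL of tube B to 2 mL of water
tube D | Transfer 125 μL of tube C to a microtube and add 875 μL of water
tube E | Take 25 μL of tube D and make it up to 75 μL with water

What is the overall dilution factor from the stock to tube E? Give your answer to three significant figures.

3.60 × 10^3

Step 1: 80 μL brought to 480 μL → factor 480/80 = 6
Step 2: 200 μL brought to 1000 μL → factor 1000/200 = 5
Step 3: 0.5 mL + 2 mL = 2.5 mL total → factor 2.5/0.5 = 5
Step 4: 125 μL + 875 μL = 1000 μL total → factor 1000/125 = 8
Step 5: 25 μL brought to 75 μL → factor 75/25 = 3
Overall dilution factor = 6 × 5 × 5 × 8 × 3 = 3600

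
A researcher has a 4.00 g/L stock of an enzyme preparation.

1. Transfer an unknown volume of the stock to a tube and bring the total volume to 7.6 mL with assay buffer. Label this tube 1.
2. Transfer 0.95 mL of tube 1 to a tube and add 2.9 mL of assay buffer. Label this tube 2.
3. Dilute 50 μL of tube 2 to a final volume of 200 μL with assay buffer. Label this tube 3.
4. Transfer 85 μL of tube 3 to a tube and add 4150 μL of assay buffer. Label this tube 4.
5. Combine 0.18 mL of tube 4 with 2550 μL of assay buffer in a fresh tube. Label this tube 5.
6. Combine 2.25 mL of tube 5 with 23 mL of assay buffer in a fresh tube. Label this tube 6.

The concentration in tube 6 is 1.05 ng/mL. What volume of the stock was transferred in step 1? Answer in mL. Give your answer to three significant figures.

Step 1: v brought to 7.6 mL → factor = 7.6 mL/v
Step 2: 0.95 mL + 2.9 mL = 3.85 mL total → factor 3.85/0.95 = 4.0526
Step 3: 50 μL brought to 200 μL → factor 200/50 = 4
Step 4: 85 μL + 4150 μL = 4235 μL total → factor 4235/85 = 49.824
Step 5: 0.18 mL + 2550 μL = 2.73 mL total → factor 2.73/0.18 = 15.167
Step 6: 2.25 mL + 23 mL = 25.25 mL total → factor 25.25/2.25 = 11.222
Product of known-step factors = 1.3747 × 10^5
Overall factor = 4.00 g/L / (1.05 ng/mL) = 3.8095 × 10^6
Step-1 factor = 3.8095 × 10^6 / 1.3747 × 10^5 = 27.712
v = 7.6 mL / 27.712 = 0.274 mL

0.274 mL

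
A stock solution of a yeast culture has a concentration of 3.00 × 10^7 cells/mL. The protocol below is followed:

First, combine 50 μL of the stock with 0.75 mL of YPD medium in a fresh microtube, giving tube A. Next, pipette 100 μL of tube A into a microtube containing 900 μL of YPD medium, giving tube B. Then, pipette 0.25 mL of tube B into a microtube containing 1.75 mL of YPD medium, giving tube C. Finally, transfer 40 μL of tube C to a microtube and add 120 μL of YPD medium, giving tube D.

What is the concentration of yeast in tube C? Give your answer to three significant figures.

2.34 × 10^4 cells/mL

Step 1: 50 μL + 0.75 mL = 800 μL total → factor 800/50 = 16
Step 2: 100 μL + 900 μL = 1000 μL total → factor 1000/100 = 10
Step 3: 0.25 mL + 1.75 mL = 2 mL total → factor 2/0.25 = 8
Dilution factor through tube C = 16 × 10 × 8 = 1280
[tube C] = 3.00 × 10^7 cells/mL / 1280 = 2.34 × 10^4 cells/mL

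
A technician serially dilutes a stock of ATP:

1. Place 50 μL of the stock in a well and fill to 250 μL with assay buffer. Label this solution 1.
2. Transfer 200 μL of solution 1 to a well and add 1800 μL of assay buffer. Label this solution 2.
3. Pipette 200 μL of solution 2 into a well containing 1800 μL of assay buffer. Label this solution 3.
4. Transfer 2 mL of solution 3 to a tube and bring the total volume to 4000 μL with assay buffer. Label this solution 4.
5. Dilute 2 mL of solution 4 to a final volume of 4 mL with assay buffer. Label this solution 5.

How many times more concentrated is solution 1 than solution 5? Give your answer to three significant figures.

Step 1: 50 μL brought to 250 μL → factor 250/50 = 5
Step 2: 200 μL + 1800 μL = 2000 μL total → factor 2000/200 = 10
Step 3: 200 μL + 1800 μL = 2000 μL total → factor 2000/200 = 10
Step 4: 2 mL brought to 4000 μL → factor 4/2 = 2
Step 5: 2 mL brought to 4 mL → factor 4/2 = 2
Dilution factor to solution 1 = 5; to solution 5 = 2000
[solution 1]/[solution 5] = (factor to solution 5)/(factor to solution 1) = 2000/5 = 400

400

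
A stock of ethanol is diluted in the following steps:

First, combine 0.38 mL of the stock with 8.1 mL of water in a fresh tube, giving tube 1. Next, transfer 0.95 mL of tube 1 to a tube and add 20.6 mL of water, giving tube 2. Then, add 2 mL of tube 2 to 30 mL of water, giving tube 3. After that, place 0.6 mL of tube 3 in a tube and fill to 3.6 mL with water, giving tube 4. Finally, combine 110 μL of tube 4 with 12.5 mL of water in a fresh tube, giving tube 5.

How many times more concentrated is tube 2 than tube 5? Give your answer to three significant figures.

1.10 × 10^4

Step 1: 0.38 mL + 8.1 mL = 8.48 mL total → factor 8.48/0.38 = 22.316
Step 2: 0.95 mL + 20.6 mL = 21.55 mL total → factor 21.55/0.95 = 22.684
Step 3: 2 mL + 30 mL = 32 mL total → factor 32/2 = 16
Step 4: 0.6 mL brought to 3.6 mL → factor 3.6/0.6 = 6
Step 5: 110 μL + 12.5 mL = 12610 μL total → factor 12610/110 = 114.64
Dilution factor to tube 2 = 506.22; to tube 5 = 5.571 × 10^6
[tube 2]/[tube 5] = (factor to tube 5)/(factor to tube 2) = 5.571 × 10^6/506.22 = 1.10 × 10^4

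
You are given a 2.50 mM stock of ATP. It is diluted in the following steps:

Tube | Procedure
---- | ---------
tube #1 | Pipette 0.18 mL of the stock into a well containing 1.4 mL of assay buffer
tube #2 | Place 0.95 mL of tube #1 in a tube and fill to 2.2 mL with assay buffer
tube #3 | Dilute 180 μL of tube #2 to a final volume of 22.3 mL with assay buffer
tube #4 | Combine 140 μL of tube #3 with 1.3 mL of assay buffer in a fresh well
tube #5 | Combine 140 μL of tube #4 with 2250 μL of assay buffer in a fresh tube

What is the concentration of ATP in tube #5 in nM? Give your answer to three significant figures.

5.65 nM

Step 1: 0.18 mL + 1.4 mL = 1.58 mL total → factor 1.58/0.18 = 8.7778
Step 2: 0.95 mL brought to 2.2 mL → factor 2.2/0.95 = 2.3158
Step 3: 180 μL brought to 22.3 mL → factor 22300/180 = 123.89
Step 4: 140 μL + 1.3 mL = 1440 μL total → factor 1440/140 = 10.286
Step 5: 140 μL + 2250 μL = 2390 μL total → factor 2390/140 = 17.071
Overall dilution factor = 8.7778 × 2.3158 × 123.89 × 10.286 × 17.071 = 4.422 × 10^5
Final = 2.50 mM / 4.422 × 10^5 = 5.654 × 10^-6 mM = 5.65 nM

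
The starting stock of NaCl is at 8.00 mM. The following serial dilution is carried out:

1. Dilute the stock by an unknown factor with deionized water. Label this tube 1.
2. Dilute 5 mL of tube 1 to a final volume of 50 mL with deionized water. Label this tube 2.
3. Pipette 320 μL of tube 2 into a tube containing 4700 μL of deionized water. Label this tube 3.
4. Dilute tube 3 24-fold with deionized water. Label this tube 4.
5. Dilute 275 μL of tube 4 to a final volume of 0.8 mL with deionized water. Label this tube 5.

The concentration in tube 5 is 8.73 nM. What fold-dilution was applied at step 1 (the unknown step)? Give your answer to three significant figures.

83.7-fold

Step 1: unknown factor x
Step 2: 5 mL brought to 50 mL → factor 50/5 = 10
Step 3: 320 μL + 4700 μL = 5020 μL total → factor 5020/320 = 15.688
Step 4: 24-fold → factor 24
Step 5: 275 μL brought to 0.8 mL → factor 800/275 = 2.9091
Product of known-step factors = 10953
Overall factor = 8.00 mM / (8.73 nM) = 9.1638 × 10^5
x = 9.1638 × 10^5 / 10953 = 83.7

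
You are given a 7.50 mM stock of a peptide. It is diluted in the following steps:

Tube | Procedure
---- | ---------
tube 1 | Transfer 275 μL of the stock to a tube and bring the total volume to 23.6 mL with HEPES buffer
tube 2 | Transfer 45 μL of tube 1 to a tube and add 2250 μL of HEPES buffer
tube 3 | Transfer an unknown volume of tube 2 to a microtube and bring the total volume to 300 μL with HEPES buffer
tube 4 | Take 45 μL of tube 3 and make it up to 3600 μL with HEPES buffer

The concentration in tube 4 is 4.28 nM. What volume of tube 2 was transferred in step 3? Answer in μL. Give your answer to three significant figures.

Step 1: 275 μL brought to 23.6 mL → factor 23600/275 = 85.818
Step 2: 45 μL + 2250 μL = 2295 μL total → factor 2295/45 = 51
Step 3: v brought to 300 μL → factor = 300 μL/v
Step 4: 45 μL brought to 3600 μL → factor 3600/45 = 80
Product of known-step factors = 3.5014 × 10^5
Overall factor = 7.50 mM / (4.28 nM) = 1.7523 × 10^6
Step-3 factor = 1.7523 × 10^6 / 3.5014 × 10^5 = 5.0047
v = 300 μL / 5.0047 = 59.9 μL

59.9 μL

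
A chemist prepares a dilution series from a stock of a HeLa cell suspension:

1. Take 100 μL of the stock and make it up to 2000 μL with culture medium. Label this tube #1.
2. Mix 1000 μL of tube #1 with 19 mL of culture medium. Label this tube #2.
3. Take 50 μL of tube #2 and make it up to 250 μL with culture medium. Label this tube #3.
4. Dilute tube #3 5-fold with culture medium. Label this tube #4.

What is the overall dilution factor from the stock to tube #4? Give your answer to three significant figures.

1.00 × 10^4

Step 1: 100 μL brought to 2000 μL → factor 2000/100 = 20
Step 2: 1000 μL + 19 mL = 20000 μL total → factor 20000/1000 = 20
Step 3: 50 μL brought to 250 μL → factor 250/50 = 5
Step 4: 5-fold → factor 5
Overall dilution factor = 20 × 20 × 5 × 5 = 10000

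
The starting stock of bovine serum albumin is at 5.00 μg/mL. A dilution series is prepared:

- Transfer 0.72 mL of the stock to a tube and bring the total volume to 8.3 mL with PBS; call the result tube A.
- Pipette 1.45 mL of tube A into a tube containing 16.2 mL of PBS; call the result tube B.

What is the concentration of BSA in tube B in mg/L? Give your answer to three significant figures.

Step 1: 0.72 mL brought to 8.3 mL → factor 8.3/0.72 = 11.528
Step 2: 1.45 mL + 16.2 mL = 17.65 mL total → factor 17.65/1.45 = 12.172
Overall dilution factor = 11.528 × 12.172 = 140.32
Final = 5.00 μg/mL / 140.32 = 0.03563 μg/mL = 0.0356 mg/L

0.0356 mg/L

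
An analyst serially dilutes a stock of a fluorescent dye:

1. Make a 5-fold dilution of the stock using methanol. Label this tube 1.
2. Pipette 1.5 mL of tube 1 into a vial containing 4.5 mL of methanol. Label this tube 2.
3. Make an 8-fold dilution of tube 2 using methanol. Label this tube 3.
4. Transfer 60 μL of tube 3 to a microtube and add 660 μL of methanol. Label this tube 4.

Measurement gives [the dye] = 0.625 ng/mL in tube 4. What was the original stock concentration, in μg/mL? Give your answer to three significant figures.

Step 1: 5-fold → factor 5
Step 2: 1.5 mL + 4.5 mL = 6 mL total → factor 6/1.5 = 4
Step 3: 8-fold → factor 8
Step 4: 60 μL + 660 μL = 720 μL total → factor 720/60 = 12
Overall dilution factor = 5 × 4 × 8 × 12 = 1920
Stock = 0.625 ng/mL × 1920 = 1200 ng/mL = 1.20 μg/mL

1.20 μg/mL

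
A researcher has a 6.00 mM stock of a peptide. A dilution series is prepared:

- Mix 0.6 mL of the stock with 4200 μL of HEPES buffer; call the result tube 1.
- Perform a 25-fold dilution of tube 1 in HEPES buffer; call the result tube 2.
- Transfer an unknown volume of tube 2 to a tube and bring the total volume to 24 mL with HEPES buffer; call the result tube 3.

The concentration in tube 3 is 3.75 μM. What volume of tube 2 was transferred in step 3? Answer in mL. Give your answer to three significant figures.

Step 1: 0.6 mL + 4200 μL = 4.8 mL total → factor 4.8/0.6 = 8
Step 2: 25-fold → factor 25
Step 3: v brought to 24 mL → factor = 24 mL/v
Product of known-step factors = 200
Overall factor = 6.00 mM / (3.75 μM) = 1600
Step-3 factor = 1600 / 200 = 8
v = 24 mL / 8 = 3.00 mL

3.00 mL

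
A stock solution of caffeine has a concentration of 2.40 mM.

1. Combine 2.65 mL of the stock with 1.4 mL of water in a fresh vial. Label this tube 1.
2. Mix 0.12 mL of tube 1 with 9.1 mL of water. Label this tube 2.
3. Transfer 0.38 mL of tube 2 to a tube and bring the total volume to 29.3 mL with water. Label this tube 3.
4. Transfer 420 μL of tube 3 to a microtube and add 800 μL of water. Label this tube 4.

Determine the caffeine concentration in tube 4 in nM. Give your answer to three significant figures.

Step 1: 2.65 mL + 1.4 mL = 4.05 mL total → factor 4.05/2.65 = 1.5283
Step 2: 0.12 mL + 9.1 mL = 9.22 mL total → factor 9.22/0.12 = 76.833
Step 3: 0.38 mL brought to 29.3 mL → factor 29.3/0.38 = 77.105
Step 4: 420 μL + 800 μL = 1220 μL total → factor 1220/420 = 2.9048
Overall dilution factor = 1.5283 × 76.833 × 77.105 × 2.9048 = 26300
Final = 2.40 mM / 26300 = 9.126 × 10^-5 mM = 91.3 nM

91.3 nM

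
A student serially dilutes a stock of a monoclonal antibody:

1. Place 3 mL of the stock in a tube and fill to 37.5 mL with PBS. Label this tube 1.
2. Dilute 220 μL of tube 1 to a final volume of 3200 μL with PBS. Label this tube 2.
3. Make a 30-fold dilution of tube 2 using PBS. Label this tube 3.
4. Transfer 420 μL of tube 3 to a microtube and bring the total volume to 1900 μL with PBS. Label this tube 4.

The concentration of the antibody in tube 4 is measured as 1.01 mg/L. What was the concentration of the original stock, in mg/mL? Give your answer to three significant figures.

24.9 mg/mL

Step 1: 3 mL brought to 37.5 mL → factor 37.5/3 = 12.5
Step 2: 220 μL brought to 3200 μL → factor 3200/220 = 14.545
Step 3: 30-fold → factor 30
Step 4: 420 μL brought to 1900 μL → factor 1900/420 = 4.5238
Overall dilution factor = 12.5 × 14.545 × 30 × 4.5238 = 24675
Stock = 1.01 mg/L × 24675 = 2.492 × 10^4 mg/L = 24.9 mg/mL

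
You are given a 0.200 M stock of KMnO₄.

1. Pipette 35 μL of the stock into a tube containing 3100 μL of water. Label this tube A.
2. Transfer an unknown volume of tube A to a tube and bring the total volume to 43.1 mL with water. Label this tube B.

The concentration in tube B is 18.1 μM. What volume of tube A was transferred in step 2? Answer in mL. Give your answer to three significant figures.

0.349 mL

Step 1: 35 μL + 3100 μL = 3135 μL total → factor 3135/35 = 89.571
Step 2: v brought to 43.1 mL → factor = 43.1 mL/v
Product of known-step factors = 89.571
Overall factor = 0.200 M / (18.1 μM) = 11050
Step-2 factor = 11050 / 89.571 = 123.36
v = 43.1 mL / 123.36 = 0.349 mL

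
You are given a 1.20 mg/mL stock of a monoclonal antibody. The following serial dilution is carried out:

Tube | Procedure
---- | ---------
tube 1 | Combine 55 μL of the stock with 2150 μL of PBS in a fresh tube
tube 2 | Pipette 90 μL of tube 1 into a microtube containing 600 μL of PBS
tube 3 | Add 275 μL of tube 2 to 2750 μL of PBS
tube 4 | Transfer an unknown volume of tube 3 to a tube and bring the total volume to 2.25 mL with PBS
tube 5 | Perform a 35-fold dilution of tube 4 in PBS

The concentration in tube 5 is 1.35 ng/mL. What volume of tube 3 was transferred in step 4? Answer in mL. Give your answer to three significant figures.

0.300 mL

Step 1: 55 μL + 2150 μL = 2205 μL total → factor 2205/55 = 40.091
Step 2: 90 μL + 600 μL = 690 μL total → factor 690/90 = 7.6667
Step 3: 275 μL + 2750 μL = 3025 μL total → factor 3025/275 = 11
Step 4: v brought to 2.25 mL → factor = 2.25 mL/v
Step 5: 35-fold → factor 35
Product of known-step factors = 1.1834 × 10^5
Overall factor = 1.20 mg/mL / (1.35 ng/mL) = 8.8889 × 10^5
Step-4 factor = 8.8889 × 10^5 / 1.1834 × 10^5 = 7.5116
v = 2.25 mL / 7.5116 = 0.300 mL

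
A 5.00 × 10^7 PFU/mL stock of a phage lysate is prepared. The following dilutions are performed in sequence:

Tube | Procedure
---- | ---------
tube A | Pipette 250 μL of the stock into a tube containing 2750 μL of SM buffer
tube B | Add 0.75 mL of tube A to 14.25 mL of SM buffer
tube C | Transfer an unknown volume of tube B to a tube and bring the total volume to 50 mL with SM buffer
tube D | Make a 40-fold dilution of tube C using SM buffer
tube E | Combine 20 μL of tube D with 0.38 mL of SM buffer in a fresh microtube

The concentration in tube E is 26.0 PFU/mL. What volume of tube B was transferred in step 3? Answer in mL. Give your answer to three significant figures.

4.99 mL

Step 1: 250 μL + 2750 μL = 3000 μL total → factor 3000/250 = 12
Step 2: 0.75 mL + 14.25 mL = 15 mL total → factor 15/0.75 = 20
Step 3: v brought to 50 mL → factor = 50 mL/v
Step 4: 40-fold → factor 40
Step 5: 20 μL + 0.38 mL = 400 μL total → factor 400/20 = 20
Product of known-step factors = 1.92 × 10^5
Overall factor = 5.00 × 10^7 PFU/mL / (26.0 PFU/mL) = 1.9231 × 10^6
Step-3 factor = 1.9231 × 10^6 / 1.92 × 10^5 = 10.016
v = 50 mL / 10.016 = 4.99 mL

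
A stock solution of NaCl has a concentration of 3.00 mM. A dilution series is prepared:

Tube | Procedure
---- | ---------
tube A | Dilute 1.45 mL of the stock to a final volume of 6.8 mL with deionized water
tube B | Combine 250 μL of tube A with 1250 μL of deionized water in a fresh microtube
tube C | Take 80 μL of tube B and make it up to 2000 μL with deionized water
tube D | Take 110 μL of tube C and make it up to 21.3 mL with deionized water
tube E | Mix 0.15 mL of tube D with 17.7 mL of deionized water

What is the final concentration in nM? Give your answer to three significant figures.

Step 1: 1.45 mL brought to 6.8 mL → factor 6.8/1.45 = 4.6897
Step 2: 250 μL + 1250 μL = 1500 μL total → factor 1500/250 = 6
Step 3: 80 μL brought to 2000 μL → factor 2000/80 = 25
Step 4: 110 μL brought to 21.3 mL → factor 21300/110 = 193.64
Step 5: 0.15 mL + 17.7 mL = 17.85 mL total → factor 17.85/0.15 = 119
Overall dilution factor = 4.6897 × 6 × 25 × 193.64 × 119 = 1.6209 × 10^7
Final = 3.00 mM / 1.6209 × 10^7 = 1.851 × 10^-7 mM = 0.185 nM

0.185 nM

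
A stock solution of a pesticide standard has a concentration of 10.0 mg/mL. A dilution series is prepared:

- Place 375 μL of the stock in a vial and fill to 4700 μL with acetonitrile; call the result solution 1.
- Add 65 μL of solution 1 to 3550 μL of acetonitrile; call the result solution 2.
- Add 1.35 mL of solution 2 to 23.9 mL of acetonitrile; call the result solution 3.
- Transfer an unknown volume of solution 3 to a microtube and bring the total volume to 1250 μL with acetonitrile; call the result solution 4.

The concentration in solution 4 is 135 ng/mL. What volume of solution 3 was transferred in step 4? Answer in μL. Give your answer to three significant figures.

Step 1: 375 μL brought to 4700 μL → factor 4700/375 = 12.533
Step 2: 65 μL + 3550 μL = 3615 μL total → factor 3615/65 = 55.615
Step 3: 1.35 mL + 23.9 mL = 25.25 mL total → factor 25.25/1.35 = 18.704
Step 4: v brought to 1250 μL → factor = 1250 μL/v
Product of known-step factors = 13037
Overall factor = 10.0 mg/mL / (135 ng/mL) = 74074
Step-4 factor = 74074 / 13037 = 5.6817
v = 1250 μL / 5.6817 = 220 μL

220 μL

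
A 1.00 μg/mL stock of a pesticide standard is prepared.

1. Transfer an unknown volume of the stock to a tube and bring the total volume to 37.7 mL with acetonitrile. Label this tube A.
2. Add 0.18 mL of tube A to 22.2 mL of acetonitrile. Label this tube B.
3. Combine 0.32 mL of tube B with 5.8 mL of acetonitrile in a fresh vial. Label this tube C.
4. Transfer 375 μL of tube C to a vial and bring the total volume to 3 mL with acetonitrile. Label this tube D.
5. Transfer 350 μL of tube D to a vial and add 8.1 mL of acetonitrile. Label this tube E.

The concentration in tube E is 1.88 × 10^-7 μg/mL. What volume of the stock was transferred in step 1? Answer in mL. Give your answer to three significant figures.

3.26 mL

Step 1: v brought to 37.7 mL → factor = 37.7 mL/v
Step 2: 0.18 mL + 22.2 mL = 22.38 mL total → factor 22.38/0.18 = 124.33
Step 3: 0.32 mL + 5.8 mL = 6.12 mL total → factor 6.12/0.32 = 19.125
Step 4: 375 μL brought to 3 mL → factor 3000/375 = 8
Step 5: 350 μL + 8.1 mL = 8450 μL total → factor 8450/350 = 24.143
Product of known-step factors = 4.5927 × 10^5
Overall factor = 1.00 μg/mL / (1.88 × 10^-7 μg/mL) = 5.3191 × 10^6
Step-1 factor = 5.3191 × 10^6 / 4.5927 × 10^5 = 11.582
v = 37.7 mL / 11.582 = 3.26 mL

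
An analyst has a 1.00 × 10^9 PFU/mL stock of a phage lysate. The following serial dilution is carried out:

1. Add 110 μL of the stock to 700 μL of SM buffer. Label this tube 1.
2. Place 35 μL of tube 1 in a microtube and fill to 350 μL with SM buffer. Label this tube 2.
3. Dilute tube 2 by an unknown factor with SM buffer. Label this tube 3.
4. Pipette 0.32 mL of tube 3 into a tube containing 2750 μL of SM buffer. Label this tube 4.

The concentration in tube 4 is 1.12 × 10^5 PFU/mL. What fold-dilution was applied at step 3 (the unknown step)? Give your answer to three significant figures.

12.6-fold

Step 1: 110 μL + 700 μL = 810 μL total → factor 810/110 = 7.3636
Step 2: 35 μL brought to 350 μL → factor 350/35 = 10
Step 3: unknown factor x
Step 4: 0.32 mL + 2750 μL = 3.07 mL total → factor 3.07/0.32 = 9.5938
Product of known-step factors = 706.45
Overall factor = 1.00 × 10^9 PFU/mL / (1.12 × 10^5 PFU/mL) = 8928.6
x = 8928.6 / 706.45 = 12.6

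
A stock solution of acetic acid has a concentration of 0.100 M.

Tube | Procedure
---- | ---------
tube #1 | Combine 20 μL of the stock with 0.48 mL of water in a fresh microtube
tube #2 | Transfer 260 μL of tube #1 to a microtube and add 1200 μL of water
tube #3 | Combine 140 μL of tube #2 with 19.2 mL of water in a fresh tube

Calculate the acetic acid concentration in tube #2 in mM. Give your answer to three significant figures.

0.712 mM

Step 1: 20 μL + 0.48 mL = 500 μL total → factor 500/20 = 25
Step 2: 260 μL + 1200 μL = 1460 μL total → factor 1460/260 = 5.6154
Dilution factor through tube #2 = 25 × 5.6154 = 140.38
[tube #2] = 0.100 M / 140.38 = 0.0007123 M = 0.712 mM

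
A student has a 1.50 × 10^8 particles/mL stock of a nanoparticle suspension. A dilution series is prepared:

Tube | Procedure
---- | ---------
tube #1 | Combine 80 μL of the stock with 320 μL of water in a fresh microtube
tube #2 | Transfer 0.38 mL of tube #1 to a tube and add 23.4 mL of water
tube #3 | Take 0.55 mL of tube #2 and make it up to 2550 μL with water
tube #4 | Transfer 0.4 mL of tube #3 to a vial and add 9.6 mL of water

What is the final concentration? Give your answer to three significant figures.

Step 1: 80 μL + 320 μL = 400 μL total → factor 400/80 = 5
Step 2: 0.38 mL + 23.4 mL = 23.78 mL total → factor 23.78/0.38 = 62.579
Step 3: 0.55 mL brought to 2550 μL → factor 2.55/0.55 = 4.6364
Step 4: 0.4 mL + 9.6 mL = 10 mL total → factor 10/0.4 = 25
Overall dilution factor = 5 × 62.579 × 4.6364 × 25 = 36267
Final = 1.50 × 10^8 particles/mL / 36267 = 4.14 × 10^3 particles/mL

4.14 × 10^3 particles/mL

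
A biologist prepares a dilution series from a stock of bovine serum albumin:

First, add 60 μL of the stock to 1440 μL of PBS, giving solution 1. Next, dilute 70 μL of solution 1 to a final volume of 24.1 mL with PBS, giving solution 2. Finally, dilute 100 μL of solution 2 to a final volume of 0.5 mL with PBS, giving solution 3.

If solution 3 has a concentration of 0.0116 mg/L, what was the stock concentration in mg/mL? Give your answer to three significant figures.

Step 1: 60 μL + 1440 μL = 1500 μL total → factor 1500/60 = 25
Step 2: 70 μL brought to 24.1 mL → factor 24100/70 = 344.29
Step 3: 100 μL brought to 0.5 mL → factor 500/100 = 5
Overall dilution factor = 25 × 344.29 × 5 = 43036
Stock = 0.0116 mg/L × 43036 = 499.2 mg/L = 0.499 mg/mL

0.499 mg/mL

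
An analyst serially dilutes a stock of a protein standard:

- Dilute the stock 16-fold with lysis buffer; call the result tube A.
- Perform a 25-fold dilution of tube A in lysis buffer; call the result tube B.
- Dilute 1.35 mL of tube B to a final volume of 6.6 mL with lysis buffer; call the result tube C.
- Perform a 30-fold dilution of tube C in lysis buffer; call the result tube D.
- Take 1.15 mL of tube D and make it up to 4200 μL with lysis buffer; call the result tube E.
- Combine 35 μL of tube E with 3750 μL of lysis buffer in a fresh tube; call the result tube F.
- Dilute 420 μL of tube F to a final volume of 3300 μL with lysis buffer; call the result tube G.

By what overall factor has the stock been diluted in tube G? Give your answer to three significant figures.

1.82 × 10^8

Step 1: 16-fold → factor 16
Step 2: 25-fold → factor 25
Step 3: 1.35 mL brought to 6.6 mL → factor 6.6/1.35 = 4.8889
Step 4: 30-fold → factor 30
Step 5: 1.15 mL brought to 4200 μL → factor 4.2/1.15 = 3.6522
Step 6: 35 μL + 3750 μL = 3785 μL total → factor 3785/35 = 108.14
Step 7: 420 μL brought to 3300 μL → factor 3300/420 = 7.8571
Overall dilution factor = 16 × 25 × 4.8889 × 30 × 3.6522 × 108.14 × 7.8571 = 1.8206 × 10^8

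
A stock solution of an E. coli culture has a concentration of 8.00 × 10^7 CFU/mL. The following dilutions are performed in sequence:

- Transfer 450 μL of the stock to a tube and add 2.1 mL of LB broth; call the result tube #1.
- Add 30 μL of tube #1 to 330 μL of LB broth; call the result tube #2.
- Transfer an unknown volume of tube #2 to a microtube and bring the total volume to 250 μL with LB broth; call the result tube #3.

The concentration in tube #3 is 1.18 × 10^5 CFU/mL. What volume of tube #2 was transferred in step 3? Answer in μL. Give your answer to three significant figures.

25.1 μL

Step 1: 450 μL + 2.1 mL = 2550 μL total → factor 2550/450 = 5.6667
Step 2: 30 μL + 330 μL = 360 μL total → factor 360/30 = 12
Step 3: v brought to 250 μL → factor = 250 μL/v
Product of known-step factors = 68
Overall factor = 8.00 × 10^7 CFU/mL / (1.18 × 10^5 CFU/mL) = 677.97
Step-3 factor = 677.97 / 68 = 9.9701
v = 250 μL / 9.9701 = 25.1 μL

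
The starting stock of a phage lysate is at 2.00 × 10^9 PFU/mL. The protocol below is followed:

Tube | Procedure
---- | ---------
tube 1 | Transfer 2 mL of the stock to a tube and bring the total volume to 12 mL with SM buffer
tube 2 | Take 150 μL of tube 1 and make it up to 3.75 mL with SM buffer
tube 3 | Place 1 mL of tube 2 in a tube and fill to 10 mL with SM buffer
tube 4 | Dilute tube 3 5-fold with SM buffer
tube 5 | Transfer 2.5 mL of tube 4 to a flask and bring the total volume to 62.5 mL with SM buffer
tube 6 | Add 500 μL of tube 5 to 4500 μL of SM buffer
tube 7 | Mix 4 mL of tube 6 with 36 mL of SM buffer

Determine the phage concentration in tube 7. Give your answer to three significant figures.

107 PFU/mL

Step 1: 2 mL brought to 12 mL → factor 12/2 = 6
Step 2: 150 μL brought to 3.75 mL → factor 3750/150 = 25
Step 3: 1 mL brought to 10 mL → factor 10/1 = 10
Step 4: 5-fold → factor 5
Step 5: 2.5 mL brought to 62.5 mL → factor 62.5/2.5 = 25
Step 6: 500 μL + 4500 μL = 5000 μL total → factor 5000/500 = 10
Step 7: 4 mL + 36 mL = 40 mL total → factor 40/4 = 10
Overall dilution factor = 6 × 25 × 10 × 5 × 25 × 10 × 10 = 1.875 × 10^7
Final = 2.00 × 10^9 PFU/mL / 1.875 × 10^7 = 107 PFU/mL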